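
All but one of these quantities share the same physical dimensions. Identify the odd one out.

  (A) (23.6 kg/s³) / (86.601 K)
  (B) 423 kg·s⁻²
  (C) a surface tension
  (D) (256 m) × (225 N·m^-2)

Reduce each to base SI dimensions:
  (A) [kg·s⁻³] / [K] = kg·s⁻³·K⁻¹
  (B) kg·s⁻²
  (C) [surface tension] = kg·s⁻²
  (D) [m] · [kg·m⁻¹·s⁻²] = kg·s⁻²
All reduce to kg·s⁻² except (A), which is kg·s⁻³·K⁻¹.

(A)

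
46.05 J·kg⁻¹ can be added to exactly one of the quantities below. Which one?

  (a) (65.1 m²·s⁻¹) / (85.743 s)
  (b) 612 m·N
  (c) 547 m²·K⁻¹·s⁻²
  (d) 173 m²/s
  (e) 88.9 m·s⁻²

Reference: J·kg⁻¹ = N·m·kg⁻¹ = m²·s⁻².
Each option:
  (a) [m²·s⁻¹] / [s] = m²·s⁻²  ← same
  (b) N·m = kg·m·s⁻²·m = kg·m²·s⁻²
  (c) m²·s⁻²·K⁻¹
  (d) m²·s⁻¹
  (e) m·s⁻²
Only (a) matches m²·s⁻².

(a)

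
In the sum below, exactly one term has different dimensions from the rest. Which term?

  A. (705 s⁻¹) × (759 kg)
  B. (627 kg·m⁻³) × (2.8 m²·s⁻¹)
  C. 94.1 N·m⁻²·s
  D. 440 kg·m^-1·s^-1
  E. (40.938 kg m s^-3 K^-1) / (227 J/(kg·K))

In SI base units:
  A. [s⁻¹] · [kg] = kg·s⁻¹
  B. [kg·m⁻³] · [m²·s⁻¹] = kg·m⁻¹·s⁻¹
  C. N·s·m⁻² = kg·m·s⁻²·s·m⁻² = kg·m⁻¹·s⁻¹
  D. kg·m⁻¹·s⁻¹
  E. [kg·m·s⁻³·K⁻¹] / [m²·s⁻²·K⁻¹] = kg·m⁻¹·s⁻¹
All reduce to kg·m⁻¹·s⁻¹ except A., which is kg·s⁻¹.

A.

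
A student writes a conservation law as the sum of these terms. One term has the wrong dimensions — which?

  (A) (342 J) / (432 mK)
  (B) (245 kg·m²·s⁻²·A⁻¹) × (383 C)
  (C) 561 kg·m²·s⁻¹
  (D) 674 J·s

(A)

Reduce each to base SI dimensions:
  (A) [kg·m²·s⁻²] / [K] = kg·m²·s⁻²·K⁻¹
  (B) [kg·m²·s⁻²·A⁻¹] · [s·A] = kg·m²·s⁻¹
  (C) kg·m²·s⁻¹
  (D) J·s = N·m·s = kg·m²·s⁻¹
All reduce to kg·m²·s⁻¹ except (A), which is kg·m²·s⁻²·K⁻¹.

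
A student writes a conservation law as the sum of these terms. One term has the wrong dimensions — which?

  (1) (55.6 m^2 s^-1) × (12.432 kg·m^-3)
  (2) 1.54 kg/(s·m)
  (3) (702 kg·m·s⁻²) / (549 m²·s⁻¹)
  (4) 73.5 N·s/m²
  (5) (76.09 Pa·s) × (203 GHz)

(5)

In SI base units:
  (1) [m²·s⁻¹] · [kg·m⁻³] = kg·m⁻¹·s⁻¹
  (2) kg·m⁻¹·s⁻¹
  (3) [kg·m·s⁻²] / [m²·s⁻¹] = kg·m⁻¹·s⁻¹
  (4) N·s·m⁻² = kg·m·s⁻²·s·m⁻² = kg·m⁻¹·s⁻¹
  (5) [kg·m⁻¹·s⁻¹] · [s⁻¹] = kg·m⁻¹·s⁻²
All reduce to kg·m⁻¹·s⁻¹ except (5), which is kg·m⁻¹·s⁻².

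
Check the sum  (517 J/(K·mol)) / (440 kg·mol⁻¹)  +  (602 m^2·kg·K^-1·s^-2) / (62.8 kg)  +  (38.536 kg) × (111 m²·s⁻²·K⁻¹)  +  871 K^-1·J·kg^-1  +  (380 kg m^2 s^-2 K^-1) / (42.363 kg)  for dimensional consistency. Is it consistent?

Dimensions:
  (517 J/(K·mol)) / (440 kg·mol⁻¹):  [kg·m²·s⁻²·K⁻¹·mol⁻¹] / [kg·mol⁻¹] = m²·s⁻²·K⁻¹
  (602 m^2·kg·K^-1·s^-2) / (62.8 kg):  [kg·m²·s⁻²·K⁻¹] / [kg] = m²·s⁻²·K⁻¹
  (38.536 kg) × (111 m²·s⁻²·K⁻¹):  [kg] · [m²·s⁻²·K⁻¹] = kg·m²·s⁻²·K⁻¹
  871 K^-1·J·kg^-1:  J·kg⁻¹·K⁻¹ = N·m·kg⁻¹·K⁻¹ = m²·s⁻²·K⁻¹
  (380 kg m^2 s^-2 K^-1) / (42.363 kg):  [kg·m²·s⁻²·K⁻¹] / [kg] = m²·s⁻²·K⁻¹
The terms do not share a single dimension (kg·m²·s⁻²·K⁻¹ vs m²·s⁻²·K⁻¹).

No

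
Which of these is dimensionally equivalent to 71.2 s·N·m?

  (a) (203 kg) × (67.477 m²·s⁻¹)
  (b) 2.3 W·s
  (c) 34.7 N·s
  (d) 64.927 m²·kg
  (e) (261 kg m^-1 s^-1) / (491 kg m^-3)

Reference: N·m·s = kg·m·s⁻²·m·s = kg·m²·s⁻¹.
Each option:
  (a) [kg] · [m²·s⁻¹] = kg·m²·s⁻¹  ← same
  (b) W·s = J·s⁻¹·s = kg·m²·s⁻²
  (c) N·s = kg·m·s⁻²·s = kg·m·s⁻¹
  (d) kg·m²
  (e) [kg·m⁻¹·s⁻¹] / [kg·m⁻³] = m²·s⁻¹
Only (a) matches kg·m²·s⁻¹.

(a)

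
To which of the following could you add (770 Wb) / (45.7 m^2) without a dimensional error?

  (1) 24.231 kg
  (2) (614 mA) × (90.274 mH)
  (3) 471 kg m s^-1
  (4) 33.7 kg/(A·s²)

Reference: [kg·m²·s⁻²·A⁻¹] / [m²] = kg·s⁻²·A⁻¹.
Each option:
  (1) kg
  (2) [A] · [kg·m²·s⁻²·A⁻²] = kg·m²·s⁻²·A⁻¹
  (3) kg·m·s⁻¹
  (4) kg·s⁻²·A⁻¹  ← same
Only (4) matches kg·s⁻²·A⁻¹.

(4)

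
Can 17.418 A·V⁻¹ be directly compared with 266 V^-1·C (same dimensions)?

No

Dimensions:
  17.418 A·V⁻¹:  A·V⁻¹ = A·(J·C⁻¹)⁻¹ = kg⁻¹·m⁻²·s³·A²
  266 V^-1·C:  C·V⁻¹ = s·A·(J·C⁻¹)⁻¹ = kg⁻¹·m⁻²·s⁴·A²
kg⁻¹·m⁻²·s³·A² ≠ kg⁻¹·m⁻²·s⁴·A², so they cannot be added.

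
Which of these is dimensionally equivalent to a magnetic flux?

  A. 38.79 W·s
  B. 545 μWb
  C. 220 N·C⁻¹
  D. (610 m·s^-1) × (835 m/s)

B.

Reference: [magnetic flux] = kg·m²·s⁻²·A⁻¹.
Each option:
  A. W·s = J·s⁻¹·s = kg·m²·s⁻²
  B. Wb = V·s = kg·m²·s⁻²·A⁻¹  ← same
  C. N·C⁻¹ = kg·m·s⁻²·(s·A)⁻¹ = kg·m·s⁻³·A⁻¹
  D. [m·s⁻¹] · [m·s⁻¹] = m²·s⁻²
Only B. matches kg·m²·s⁻²·A⁻¹.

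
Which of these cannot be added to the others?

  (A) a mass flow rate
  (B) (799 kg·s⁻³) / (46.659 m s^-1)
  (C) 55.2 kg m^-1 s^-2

(A)

Reduce each to base SI dimensions:
  (A) [mass flow rate] = kg·s⁻¹
  (B) [kg·s⁻³] / [m·s⁻¹] = kg·m⁻¹·s⁻²
  (C) kg·m⁻¹·s⁻²
All reduce to kg·m⁻¹·s⁻² except (A), which is kg·s⁻¹.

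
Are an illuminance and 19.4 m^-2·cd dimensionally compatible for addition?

Yes

Work out the base dimensions of each:
  an illuminance:  [illuminance] = m⁻²·cd
  19.4 m^-2·cd:  cd·m⁻² = m⁻²·cd
Both are m⁻²·cd, so they have the same dimensions and can be added.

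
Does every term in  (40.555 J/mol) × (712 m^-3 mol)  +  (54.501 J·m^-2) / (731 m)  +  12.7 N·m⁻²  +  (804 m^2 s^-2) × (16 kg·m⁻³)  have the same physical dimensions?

In SI base units:
  (40.555 J/mol) × (712 m^-3 mol):  [kg·m²·s⁻²·mol⁻¹] · [m⁻³·mol] = kg·m⁻¹·s⁻²
  (54.501 J·m^-2) / (731 m):  [kg·s⁻²] / [m] = kg·m⁻¹·s⁻²
  12.7 N·m⁻²:  N·m⁻² = kg·m·s⁻²·m⁻² = kg·m⁻¹·s⁻²
  (804 m^2 s^-2) × (16 kg·m⁻³):  [m²·s⁻²] · [kg·m⁻³] = kg·m⁻¹·s⁻²
Every term reduces to kg·m⁻¹·s⁻².

Yes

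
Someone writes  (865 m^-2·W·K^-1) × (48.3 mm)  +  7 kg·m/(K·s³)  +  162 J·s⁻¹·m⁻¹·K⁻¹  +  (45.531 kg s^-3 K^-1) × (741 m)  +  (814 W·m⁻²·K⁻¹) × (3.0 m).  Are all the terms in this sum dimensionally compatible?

Work out the base dimensions of each:
  (865 m^-2·W·K^-1) × (48.3 mm):  [kg·s⁻³·K⁻¹] · [m] = kg·m·s⁻³·K⁻¹
  7 kg·m/(K·s³):  kg·m·s⁻³·K⁻¹
  162 J·s⁻¹·m⁻¹·K⁻¹:  J·s⁻¹·m⁻¹·K⁻¹ = N·m·s⁻¹·m⁻¹·K⁻¹ = kg·m·s⁻³·K⁻¹
  (45.531 kg s^-3 K^-1) × (741 m):  [kg·s⁻³·K⁻¹] · [m] = kg·m·s⁻³·K⁻¹
  (814 W·m⁻²·K⁻¹) × (3.0 m):  [kg·s⁻³·K⁻¹] · [m] = kg·m·s⁻³·K⁻¹
Every term reduces to kg·m·s⁻³·K⁻¹.

Yes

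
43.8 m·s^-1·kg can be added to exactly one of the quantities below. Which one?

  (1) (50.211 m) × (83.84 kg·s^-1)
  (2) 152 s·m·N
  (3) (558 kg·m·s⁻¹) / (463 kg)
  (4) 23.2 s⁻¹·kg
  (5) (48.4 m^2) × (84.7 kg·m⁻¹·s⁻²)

Reference: kg·m·s⁻¹.
Each option:
  (1) [m] · [kg·s⁻¹] = kg·m·s⁻¹  ← same
  (2) N·m·s = kg·m·s⁻²·m·s = kg·m²·s⁻¹
  (3) [kg·m·s⁻¹] / [kg] = m·s⁻¹
  (4) kg·s⁻¹
  (5) [m²] · [kg·m⁻¹·s⁻²] = kg·m·s⁻²
Only (1) matches kg·m·s⁻¹.

(1)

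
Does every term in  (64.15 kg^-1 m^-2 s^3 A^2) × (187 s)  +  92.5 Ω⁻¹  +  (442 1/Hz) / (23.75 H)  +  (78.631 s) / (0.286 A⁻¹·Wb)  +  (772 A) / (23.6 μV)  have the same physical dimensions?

Reduce each to base SI dimensions:
  (64.15 kg^-1 m^-2 s^3 A^2) × (187 s):  [kg⁻¹·m⁻²·s³·A²] · [s] = kg⁻¹·m⁻²·s⁴·A²
  92.5 Ω⁻¹:  Ω⁻¹ = (V·A⁻¹)⁻¹ = kg⁻¹·m⁻²·s³·A²
  (442 1/Hz) / (23.75 H):  [s] / [kg·m²·s⁻²·A⁻²] = kg⁻¹·m⁻²·s³·A²
  (78.631 s) / (0.286 A⁻¹·Wb):  [s] / [kg·m²·s⁻²·A⁻²] = kg⁻¹·m⁻²·s³·A²
  (772 A) / (23.6 μV):  [A] / [kg·m²·s⁻³·A⁻¹] = kg⁻¹·m⁻²·s³·A²
The terms do not share a single dimension (kg⁻¹·m⁻²·s³·A² vs kg⁻¹·m⁻²·s⁴·A²).

No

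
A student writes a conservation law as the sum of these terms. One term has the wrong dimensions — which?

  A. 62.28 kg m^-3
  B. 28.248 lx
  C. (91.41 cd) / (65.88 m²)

A.

Dimensions:
  A. kg·m⁻³
  B. lx = lm·m⁻² = m⁻²·cd
  C. [cd] / [m²] = m⁻²·cd
All reduce to m⁻²·cd except A., which is kg·m⁻³.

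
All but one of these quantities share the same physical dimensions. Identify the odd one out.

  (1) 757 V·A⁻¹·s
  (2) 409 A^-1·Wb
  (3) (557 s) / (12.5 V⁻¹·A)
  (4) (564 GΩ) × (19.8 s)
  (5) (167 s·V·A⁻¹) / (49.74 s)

Expand each in SI base units:
  (1) V·s·A⁻¹ = J·C⁻¹·s·A⁻¹ = kg·m²·s⁻²·A⁻²
  (2) Wb·A⁻¹ = V·s·A⁻¹ = kg·m²·s⁻²·A⁻²
  (3) [s] / [kg⁻¹·m⁻²·s³·A²] = kg·m²·s⁻²·A⁻²
  (4) [kg·m²·s⁻³·A⁻²] · [s] = kg·m²·s⁻²·A⁻²
  (5) [kg·m²·s⁻²·A⁻²] / [s] = kg·m²·s⁻³·A⁻²
All reduce to kg·m²·s⁻²·A⁻² except (5), which is kg·m²·s⁻³·A⁻².

(5)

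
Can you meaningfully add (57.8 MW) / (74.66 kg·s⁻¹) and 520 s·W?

No

Work out the base dimensions of each:
  (57.8 MW) / (74.66 kg·s⁻¹):  [kg·m²·s⁻³] / [kg·s⁻¹] = m²·s⁻²
  520 s·W:  W·s = J·s⁻¹·s = kg·m²·s⁻²
m²·s⁻² ≠ kg·m²·s⁻², so they cannot be added.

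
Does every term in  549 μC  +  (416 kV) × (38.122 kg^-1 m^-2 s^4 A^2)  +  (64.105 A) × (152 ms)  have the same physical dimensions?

Yes

Work out the base dimensions of each:
  549 μC:  C = s·A
  (416 kV) × (38.122 kg^-1 m^-2 s^4 A^2):  [kg·m²·s⁻³·A⁻¹] · [kg⁻¹·m⁻²·s⁴·A²] = s·A
  (64.105 A) × (152 ms):  [A] · [s] = s·A
Every term reduces to s·A.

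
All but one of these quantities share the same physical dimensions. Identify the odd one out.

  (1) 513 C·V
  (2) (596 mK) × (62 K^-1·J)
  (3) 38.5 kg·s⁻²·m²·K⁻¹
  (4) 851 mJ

Expand each in SI base units:
  (1) C·V = s·A·J·C⁻¹ = kg·m²·s⁻²
  (2) [K] · [kg·m²·s⁻²·K⁻¹] = kg·m²·s⁻²
  (3) kg·m²·s⁻²·K⁻¹
  (4) J = N·m = kg·m²·s⁻²
All reduce to kg·m²·s⁻² except (3), which is kg·m²·s⁻²·K⁻¹.

(3)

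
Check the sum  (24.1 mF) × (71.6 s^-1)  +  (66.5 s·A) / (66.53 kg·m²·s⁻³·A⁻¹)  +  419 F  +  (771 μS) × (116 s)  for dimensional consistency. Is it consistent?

Reduce each to base SI dimensions:
  (24.1 mF) × (71.6 s^-1):  [kg⁻¹·m⁻²·s⁴·A²] · [s⁻¹] = kg⁻¹·m⁻²·s³·A²
  (66.5 s·A) / (66.53 kg·m²·s⁻³·A⁻¹):  [s·A] / [kg·m²·s⁻³·A⁻¹] = kg⁻¹·m⁻²·s⁴·A²
  419 F:  F = C·V⁻¹ = kg⁻¹·m⁻²·s⁴·A²
  (771 μS) × (116 s):  [kg⁻¹·m⁻²·s³·A²] · [s] = kg⁻¹·m⁻²·s⁴·A²
The terms do not share a single dimension (kg⁻¹·m⁻²·s³·A² vs kg⁻¹·m⁻²·s⁴·A²).

No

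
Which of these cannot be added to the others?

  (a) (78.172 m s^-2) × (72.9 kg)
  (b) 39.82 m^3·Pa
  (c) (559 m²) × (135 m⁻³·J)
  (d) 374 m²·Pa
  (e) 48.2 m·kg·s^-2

Reduce each to base SI dimensions:
  (a) [m·s⁻²] · [kg] = kg·m·s⁻²
  (b) Pa·m³ = N·m⁻²·m³ = kg·m²·s⁻²
  (c) [m²] · [kg·m⁻¹·s⁻²] = kg·m·s⁻²
  (d) Pa·m² = N·m⁻²·m² = kg·m·s⁻²
  (e) kg·m·s⁻²
All reduce to kg·m·s⁻² except (b), which is kg·m²·s⁻².

(b)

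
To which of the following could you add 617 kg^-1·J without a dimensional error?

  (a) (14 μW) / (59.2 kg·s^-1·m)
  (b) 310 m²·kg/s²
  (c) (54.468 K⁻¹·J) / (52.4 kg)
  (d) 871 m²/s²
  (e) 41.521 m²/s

Reference: J·kg⁻¹ = N·m·kg⁻¹ = m²·s⁻².
Each option:
  (a) [kg·m²·s⁻³] / [kg·m·s⁻¹] = m·s⁻²
  (b) kg·m²·s⁻²
  (c) [kg·m²·s⁻²·K⁻¹] / [kg] = m²·s⁻²·K⁻¹
  (d) m²·s⁻²  ← same
  (e) m²·s⁻¹
Only (d) matches m²·s⁻².

(d)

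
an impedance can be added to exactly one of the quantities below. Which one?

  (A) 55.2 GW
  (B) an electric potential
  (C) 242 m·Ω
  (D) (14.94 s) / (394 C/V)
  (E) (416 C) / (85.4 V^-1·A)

Reference: [impedance] = kg·m²·s⁻³·A⁻².
Each option:
  (A) W = J·s⁻¹ = kg·m²·s⁻³
  (B) [electric potential] = kg·m²·s⁻³·A⁻¹
  (C) Ω·m = V·A⁻¹·m = kg·m³·s⁻³·A⁻²
  (D) [s] / [kg⁻¹·m⁻²·s⁴·A²] = kg·m²·s⁻³·A⁻²  ← same
  (E) [s·A] / [kg⁻¹·m⁻²·s³·A²] = kg·m²·s⁻²·A⁻¹
Only (D) matches kg·m²·s⁻³·A⁻².

(D)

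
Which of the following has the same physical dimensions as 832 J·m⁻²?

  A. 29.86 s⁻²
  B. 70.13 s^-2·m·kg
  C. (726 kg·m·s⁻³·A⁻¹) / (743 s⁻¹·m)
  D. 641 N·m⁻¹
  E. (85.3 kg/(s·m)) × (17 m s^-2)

Reference: J·m⁻² = N·m·m⁻² = kg·s⁻².
Each option:
  A. s⁻²
  B. kg·m·s⁻²
  C. [kg·m·s⁻³·A⁻¹] / [m·s⁻¹] = kg·s⁻²·A⁻¹
  D. N·m⁻¹ = kg·m·s⁻²·m⁻¹ = kg·s⁻²  ← same
  E. [kg·m⁻¹·s⁻¹] · [m·s⁻²] = kg·s⁻³
Only D. matches kg·s⁻².

D.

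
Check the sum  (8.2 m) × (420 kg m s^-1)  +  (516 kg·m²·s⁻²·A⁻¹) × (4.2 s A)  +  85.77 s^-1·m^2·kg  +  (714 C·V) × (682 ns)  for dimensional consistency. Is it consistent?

Yes

Work out the base dimensions of each:
  (8.2 m) × (420 kg m s^-1):  [m] · [kg·m·s⁻¹] = kg·m²·s⁻¹
  (516 kg·m²·s⁻²·A⁻¹) × (4.2 s A):  [kg·m²·s⁻²·A⁻¹] · [s·A] = kg·m²·s⁻¹
  85.77 s^-1·m^2·kg:  kg·m²·s⁻¹
  (714 C·V) × (682 ns):  [kg·m²·s⁻²] · [s] = kg·m²·s⁻¹
Every term reduces to kg·m²·s⁻¹.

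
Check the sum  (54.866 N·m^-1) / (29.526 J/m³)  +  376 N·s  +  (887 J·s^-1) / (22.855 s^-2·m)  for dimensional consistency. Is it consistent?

No

Work out the base dimensions of each:
  (54.866 N·m^-1) / (29.526 J/m³):  [kg·s⁻²] / [kg·m⁻¹·s⁻²] = m
  376 N·s:  N·s = kg·m·s⁻²·s = kg·m·s⁻¹
  (887 J·s^-1) / (22.855 s^-2·m):  [kg·m²·s⁻³] / [m·s⁻²] = kg·m·s⁻¹
The terms do not share a single dimension (kg·m·s⁻¹ vs m).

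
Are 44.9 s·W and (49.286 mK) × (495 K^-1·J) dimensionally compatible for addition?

Yes

Reduce each to base SI dimensions:
  44.9 s·W:  W·s = J·s⁻¹·s = kg·m²·s⁻²
  (49.286 mK) × (495 K^-1·J):  [K] · [kg·m²·s⁻²·K⁻¹] = kg·m²·s⁻²
Both are kg·m²·s⁻², so they have the same dimensions and can be added.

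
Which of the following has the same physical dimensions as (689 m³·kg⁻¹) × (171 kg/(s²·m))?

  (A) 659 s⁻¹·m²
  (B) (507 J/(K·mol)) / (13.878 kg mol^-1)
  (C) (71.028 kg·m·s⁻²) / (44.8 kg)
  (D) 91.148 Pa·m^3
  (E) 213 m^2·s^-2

(E)

Reference: [kg⁻¹·m³] · [kg·m⁻¹·s⁻²] = m²·s⁻².
Each option:
  (A) m²·s⁻¹
  (B) [kg·m²·s⁻²·K⁻¹·mol⁻¹] / [kg·mol⁻¹] = m²·s⁻²·K⁻¹
  (C) [kg·m·s⁻²] / [kg] = m·s⁻²
  (D) Pa·m³ = N·m⁻²·m³ = kg·m²·s⁻²
  (E) m²·s⁻²  ← same
Only (E) matches m²·s⁻².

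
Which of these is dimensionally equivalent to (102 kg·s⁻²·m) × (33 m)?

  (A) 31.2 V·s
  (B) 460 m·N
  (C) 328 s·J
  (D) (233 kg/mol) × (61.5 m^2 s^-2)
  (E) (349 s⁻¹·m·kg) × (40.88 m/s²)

(B)

Reference: [kg·m·s⁻²] · [m] = kg·m²·s⁻².
Each option:
  (A) V·s = J·C⁻¹·s = kg·m²·s⁻²·A⁻¹
  (B) N·m = kg·m·s⁻²·m = kg·m²·s⁻²  ← same
  (C) J·s = N·m·s = kg·m²·s⁻¹
  (D) [kg·mol⁻¹] · [m²·s⁻²] = kg·m²·s⁻²·mol⁻¹
  (E) [kg·m·s⁻¹] · [m·s⁻²] = kg·m²·s⁻³
Only (B) matches kg·m²·s⁻².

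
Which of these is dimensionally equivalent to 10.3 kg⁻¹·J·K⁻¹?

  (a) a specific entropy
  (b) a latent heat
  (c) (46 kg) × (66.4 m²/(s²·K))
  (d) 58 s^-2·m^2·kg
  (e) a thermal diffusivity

Reference: J·kg⁻¹·K⁻¹ = N·m·kg⁻¹·K⁻¹ = m²·s⁻²·K⁻¹.
Each option:
  (a) [specific entropy] = m²·s⁻²·K⁻¹  ← same
  (b) [latent heat] = m²·s⁻²
  (c) [kg] · [m²·s⁻²·K⁻¹] = kg·m²·s⁻²·K⁻¹
  (d) kg·m²·s⁻²
  (e) [thermal diffusivity] = m²·s⁻¹
Only (a) matches m²·s⁻²·K⁻¹.

(a)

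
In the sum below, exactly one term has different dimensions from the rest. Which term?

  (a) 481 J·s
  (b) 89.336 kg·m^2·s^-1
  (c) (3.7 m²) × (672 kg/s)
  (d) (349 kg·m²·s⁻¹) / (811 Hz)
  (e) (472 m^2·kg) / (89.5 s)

Reduce each to base SI dimensions:
  (a) J·s = N·m·s = kg·m²·s⁻¹
  (b) kg·m²·s⁻¹
  (c) [m²] · [kg·s⁻¹] = kg·m²·s⁻¹
  (d) [kg·m²·s⁻¹] / [s⁻¹] = kg·m²
  (e) [kg·m²] / [s] = kg·m²·s⁻¹
All reduce to kg·m²·s⁻¹ except (d), which is kg·m².

(d)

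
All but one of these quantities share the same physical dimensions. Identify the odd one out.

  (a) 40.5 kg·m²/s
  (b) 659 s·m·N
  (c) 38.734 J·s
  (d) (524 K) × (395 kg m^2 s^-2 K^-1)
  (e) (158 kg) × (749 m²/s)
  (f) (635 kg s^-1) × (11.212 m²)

(d)

Dimensions:
  (a) kg·m²·s⁻¹
  (b) N·m·s = kg·m·s⁻²·m·s = kg·m²·s⁻¹
  (c) J·s = N·m·s = kg·m²·s⁻¹
  (d) [K] · [kg·m²·s⁻²·K⁻¹] = kg·m²·s⁻²
  (e) [kg] · [m²·s⁻¹] = kg·m²·s⁻¹
  (f) [kg·s⁻¹] · [m²] = kg·m²·s⁻¹
All reduce to kg·m²·s⁻¹ except (d), which is kg·m²·s⁻².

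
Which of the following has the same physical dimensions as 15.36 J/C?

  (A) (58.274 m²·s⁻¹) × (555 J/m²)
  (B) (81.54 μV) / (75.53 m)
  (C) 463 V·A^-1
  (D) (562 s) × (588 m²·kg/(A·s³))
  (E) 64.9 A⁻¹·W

(E)

Reference: J·C⁻¹ = N·m·(s·A)⁻¹ = kg·m²·s⁻³·A⁻¹.
Each option:
  (A) [m²·s⁻¹] · [kg·s⁻²] = kg·m²·s⁻³
  (B) [kg·m²·s⁻³·A⁻¹] / [m] = kg·m·s⁻³·A⁻¹
  (C) V·A⁻¹ = J·C⁻¹·A⁻¹ = kg·m²·s⁻³·A⁻²
  (D) [s] · [kg·m²·s⁻³·A⁻¹] = kg·m²·s⁻²·A⁻¹
  (E) W·A⁻¹ = J·s⁻¹·A⁻¹ = kg·m²·s⁻³·A⁻¹  ← same
Only (E) matches kg·m²·s⁻³·A⁻¹.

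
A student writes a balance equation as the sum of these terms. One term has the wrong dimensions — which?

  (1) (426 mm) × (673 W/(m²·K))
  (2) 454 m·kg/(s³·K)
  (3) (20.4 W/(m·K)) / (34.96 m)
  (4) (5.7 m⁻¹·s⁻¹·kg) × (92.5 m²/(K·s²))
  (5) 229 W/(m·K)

(3)

In SI base units:
  (1) [m] · [kg·s⁻³·K⁻¹] = kg·m·s⁻³·K⁻¹
  (2) kg·m·s⁻³·K⁻¹
  (3) [kg·m·s⁻³·K⁻¹] / [m] = kg·s⁻³·K⁻¹
  (4) [kg·m⁻¹·s⁻¹] · [m²·s⁻²·K⁻¹] = kg·m·s⁻³·K⁻¹
  (5) W·m⁻¹·K⁻¹ = J·s⁻¹·m⁻¹·K⁻¹ = kg·m·s⁻³·K⁻¹
All reduce to kg·m·s⁻³·K⁻¹ except (3), which is kg·s⁻³·K⁻¹.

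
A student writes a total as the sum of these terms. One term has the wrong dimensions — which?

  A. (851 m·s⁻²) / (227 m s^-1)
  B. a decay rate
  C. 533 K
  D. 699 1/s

C.

Reduce each to base SI dimensions:
  A. [m·s⁻²] / [m·s⁻¹] = s⁻¹
  B. [decay rate] = s⁻¹
  C. K
  D. s⁻¹
All reduce to s⁻¹ except C., which is K.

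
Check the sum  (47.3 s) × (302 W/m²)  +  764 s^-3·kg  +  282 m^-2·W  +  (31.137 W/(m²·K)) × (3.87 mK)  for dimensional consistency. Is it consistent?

No

Reduce each to base SI dimensions:
  (47.3 s) × (302 W/m²):  [s] · [kg·s⁻³] = kg·s⁻²
  764 s^-3·kg:  kg·s⁻³
  282 m^-2·W:  W·m⁻² = J·s⁻¹·m⁻² = kg·s⁻³
  (31.137 W/(m²·K)) × (3.87 mK):  [kg·s⁻³·K⁻¹] · [K] = kg·s⁻³
The terms do not share a single dimension (kg·s⁻² vs kg·s⁻³).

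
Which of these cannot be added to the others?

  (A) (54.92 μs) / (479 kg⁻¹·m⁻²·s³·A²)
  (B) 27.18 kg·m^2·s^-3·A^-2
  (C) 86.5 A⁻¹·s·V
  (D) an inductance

(B)

Work out the base dimensions of each:
  (A) [s] / [kg⁻¹·m⁻²·s³·A²] = kg·m²·s⁻²·A⁻²
  (B) kg·m²·s⁻³·A⁻²
  (C) V·s·A⁻¹ = J·C⁻¹·s·A⁻¹ = kg·m²·s⁻²·A⁻²
  (D) [inductance] = kg·m²·s⁻²·A⁻²
All reduce to kg·m²·s⁻²·A⁻² except (B), which is kg·m²·s⁻³·A⁻².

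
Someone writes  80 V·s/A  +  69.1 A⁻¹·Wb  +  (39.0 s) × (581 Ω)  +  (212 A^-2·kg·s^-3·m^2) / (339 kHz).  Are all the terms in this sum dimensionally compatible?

Dimensions:
  80 V·s/A:  V·s·A⁻¹ = J·C⁻¹·s·A⁻¹ = kg·m²·s⁻²·A⁻²
  69.1 A⁻¹·Wb:  Wb·A⁻¹ = V·s·A⁻¹ = kg·m²·s⁻²·A⁻²
  (39.0 s) × (581 Ω):  [s] · [kg·m²·s⁻³·A⁻²] = kg·m²·s⁻²·A⁻²
  (212 A^-2·kg·s^-3·m^2) / (339 kHz):  [kg·m²·s⁻³·A⁻²] / [s⁻¹] = kg·m²·s⁻²·A⁻²
Every term reduces to kg·m²·s⁻²·A⁻².

Yes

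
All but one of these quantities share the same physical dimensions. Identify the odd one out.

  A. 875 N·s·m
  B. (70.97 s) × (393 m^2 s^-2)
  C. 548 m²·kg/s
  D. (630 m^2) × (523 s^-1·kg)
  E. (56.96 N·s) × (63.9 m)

Reduce each to base SI dimensions:
  A. N·m·s = kg·m·s⁻²·m·s = kg·m²·s⁻¹
  B. [s] · [m²·s⁻²] = m²·s⁻¹
  C. kg·m²·s⁻¹
  D. [m²] · [kg·s⁻¹] = kg·m²·s⁻¹
  E. [kg·m·s⁻¹] · [m] = kg·m²·s⁻¹
All reduce to kg·m²·s⁻¹ except B., which is m²·s⁻¹.

B.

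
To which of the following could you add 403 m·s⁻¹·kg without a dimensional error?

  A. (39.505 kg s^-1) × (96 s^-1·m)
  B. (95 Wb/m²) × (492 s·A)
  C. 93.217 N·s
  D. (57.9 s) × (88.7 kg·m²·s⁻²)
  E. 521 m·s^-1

Reference: kg·m·s⁻¹.
Each option:
  A. [kg·s⁻¹] · [m·s⁻¹] = kg·m·s⁻²
  B. [kg·s⁻²·A⁻¹] · [s·A] = kg·s⁻¹
  C. N·s = kg·m·s⁻²·s = kg·m·s⁻¹  ← same
  D. [s] · [kg·m²·s⁻²] = kg·m²·s⁻¹
  E. m·s⁻¹
Only C. matches kg·m·s⁻¹.

C.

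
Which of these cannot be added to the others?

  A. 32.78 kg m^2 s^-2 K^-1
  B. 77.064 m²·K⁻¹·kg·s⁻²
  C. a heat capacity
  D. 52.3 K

Work out the base dimensions of each:
  A. kg·m²·s⁻²·K⁻¹
  B. kg·m²·s⁻²·K⁻¹
  C. [heat capacity] = kg·m²·s⁻²·K⁻¹
  D. K
All reduce to kg·m²·s⁻²·K⁻¹ except D., which is K.

D.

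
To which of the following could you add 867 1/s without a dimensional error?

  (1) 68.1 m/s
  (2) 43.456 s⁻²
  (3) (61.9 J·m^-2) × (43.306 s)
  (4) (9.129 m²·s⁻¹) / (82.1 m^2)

Reference: s⁻¹.
Each option:
  (1) m·s⁻¹
  (2) s⁻²
  (3) [kg·s⁻²] · [s] = kg·s⁻¹
  (4) [m²·s⁻¹] / [m²] = s⁻¹  ← same
Only (4) matches s⁻¹.

(4)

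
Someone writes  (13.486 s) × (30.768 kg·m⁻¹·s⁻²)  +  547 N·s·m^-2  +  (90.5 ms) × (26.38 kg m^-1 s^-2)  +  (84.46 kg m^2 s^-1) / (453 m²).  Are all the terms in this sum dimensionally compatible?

No

Reduce each to base SI dimensions:
  (13.486 s) × (30.768 kg·m⁻¹·s⁻²):  [s] · [kg·m⁻¹·s⁻²] = kg·m⁻¹·s⁻¹
  547 N·s·m^-2:  N·s·m⁻² = kg·m·s⁻²·s·m⁻² = kg·m⁻¹·s⁻¹
  (90.5 ms) × (26.38 kg m^-1 s^-2):  [s] · [kg·m⁻¹·s⁻²] = kg·m⁻¹·s⁻¹
  (84.46 kg m^2 s^-1) / (453 m²):  [kg·m²·s⁻¹] / [m²] = kg·s⁻¹
The terms do not share a single dimension (kg·m⁻¹·s⁻¹ vs kg·s⁻¹).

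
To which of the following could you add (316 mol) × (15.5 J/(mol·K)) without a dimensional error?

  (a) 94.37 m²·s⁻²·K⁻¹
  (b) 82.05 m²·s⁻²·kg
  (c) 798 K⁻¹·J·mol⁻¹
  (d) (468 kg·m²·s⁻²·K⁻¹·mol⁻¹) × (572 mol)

Reference: [mol] · [kg·m²·s⁻²·K⁻¹·mol⁻¹] = kg·m²·s⁻²·K⁻¹.
Each option:
  (a) m²·s⁻²·K⁻¹
  (b) kg·m²·s⁻²
  (c) J·mol⁻¹·K⁻¹ = N·m·mol⁻¹·K⁻¹ = kg·m²·s⁻²·K⁻¹·mol⁻¹
  (d) [kg·m²·s⁻²·K⁻¹·mol⁻¹] · [mol] = kg·m²·s⁻²·K⁻¹  ← same
Only (d) matches kg·m²·s⁻²·K⁻¹.

(d)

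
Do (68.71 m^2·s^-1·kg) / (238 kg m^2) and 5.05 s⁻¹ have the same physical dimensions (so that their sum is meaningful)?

Yes

In SI base units:
  (68.71 m^2·s^-1·kg) / (238 kg m^2):  [kg·m²·s⁻¹] / [kg·m²] = s⁻¹
  5.05 s⁻¹:  s⁻¹
Both are s⁻¹, so they have the same dimensions and can be added.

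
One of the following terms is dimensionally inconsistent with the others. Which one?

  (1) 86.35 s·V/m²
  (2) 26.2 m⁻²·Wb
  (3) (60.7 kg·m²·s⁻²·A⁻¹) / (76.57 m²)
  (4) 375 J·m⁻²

(4)

Reduce each to base SI dimensions:
  (1) V·s·m⁻² = J·C⁻¹·s·m⁻² = kg·s⁻²·A⁻¹
  (2) Wb·m⁻² = V·s·m⁻² = kg·s⁻²·A⁻¹
  (3) [kg·m²·s⁻²·A⁻¹] / [m²] = kg·s⁻²·A⁻¹
  (4) J·m⁻² = N·m·m⁻² = kg·s⁻²
All reduce to kg·s⁻²·A⁻¹ except (4), which is kg·s⁻².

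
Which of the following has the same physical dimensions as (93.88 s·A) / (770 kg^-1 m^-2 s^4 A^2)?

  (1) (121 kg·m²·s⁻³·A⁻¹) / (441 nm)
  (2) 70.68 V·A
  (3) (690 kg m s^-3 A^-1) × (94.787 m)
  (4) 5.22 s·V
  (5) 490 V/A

(3)

Reference: [s·A] / [kg⁻¹·m⁻²·s⁴·A²] = kg·m²·s⁻³·A⁻¹.
Each option:
  (1) [kg·m²·s⁻³·A⁻¹] / [m] = kg·m·s⁻³·A⁻¹
  (2) V·A = J·C⁻¹·A = kg·m²·s⁻³
  (3) [kg·m·s⁻³·A⁻¹] · [m] = kg·m²·s⁻³·A⁻¹  ← same
  (4) V·s = J·C⁻¹·s = kg·m²·s⁻²·A⁻¹
  (5) V·A⁻¹ = J·C⁻¹·A⁻¹ = kg·m²·s⁻³·A⁻²
Only (3) matches kg·m²·s⁻³·A⁻¹.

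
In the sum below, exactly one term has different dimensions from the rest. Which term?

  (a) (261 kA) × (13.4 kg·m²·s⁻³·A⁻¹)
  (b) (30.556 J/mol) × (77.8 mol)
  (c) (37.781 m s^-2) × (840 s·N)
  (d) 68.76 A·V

In SI base units:
  (a) [A] · [kg·m²·s⁻³·A⁻¹] = kg·m²·s⁻³
  (b) [kg·m²·s⁻²·mol⁻¹] · [mol] = kg·m²·s⁻²
  (c) [m·s⁻²] · [kg·m·s⁻¹] = kg·m²·s⁻³
  (d) V·A = J·C⁻¹·A = kg·m²·s⁻³
All reduce to kg·m²·s⁻³ except (b), which is kg·m²·s⁻².

(b)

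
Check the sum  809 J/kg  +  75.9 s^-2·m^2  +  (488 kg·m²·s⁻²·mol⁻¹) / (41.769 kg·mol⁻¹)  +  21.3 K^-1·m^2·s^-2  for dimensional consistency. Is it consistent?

No

In SI base units:
  809 J/kg:  J·kg⁻¹ = N·m·kg⁻¹ = m²·s⁻²
  75.9 s^-2·m^2:  m²·s⁻²
  (488 kg·m²·s⁻²·mol⁻¹) / (41.769 kg·mol⁻¹):  [kg·m²·s⁻²·mol⁻¹] / [kg·mol⁻¹] = m²·s⁻²
  21.3 K^-1·m^2·s^-2:  m²·s⁻²·K⁻¹
The terms do not share a single dimension (m²·s⁻² vs m²·s⁻²·K⁻¹).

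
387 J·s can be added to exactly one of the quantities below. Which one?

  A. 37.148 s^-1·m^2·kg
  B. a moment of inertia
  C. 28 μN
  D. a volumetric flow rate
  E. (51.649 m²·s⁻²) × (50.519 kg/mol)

A.

Reference: J·s = N·m·s = kg·m²·s⁻¹.
Each option:
  A. kg·m²·s⁻¹  ← same
  B. [moment of inertia] = kg·m²
  C. N = kg·m·s⁻²
  D. [volumetric flow rate] = m³·s⁻¹
  E. [m²·s⁻²] · [kg·mol⁻¹] = kg·m²·s⁻²·mol⁻¹
Only A. matches kg·m²·s⁻¹.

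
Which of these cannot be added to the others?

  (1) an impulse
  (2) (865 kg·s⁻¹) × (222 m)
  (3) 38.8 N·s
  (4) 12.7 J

(4)

Work out the base dimensions of each:
  (1) [impulse] = kg·m·s⁻¹
  (2) [kg·s⁻¹] · [m] = kg·m·s⁻¹
  (3) N·s = kg·m·s⁻²·s = kg·m·s⁻¹
  (4) J = N·m = kg·m²·s⁻²
All reduce to kg·m·s⁻¹ except (4), which is kg·m²·s⁻².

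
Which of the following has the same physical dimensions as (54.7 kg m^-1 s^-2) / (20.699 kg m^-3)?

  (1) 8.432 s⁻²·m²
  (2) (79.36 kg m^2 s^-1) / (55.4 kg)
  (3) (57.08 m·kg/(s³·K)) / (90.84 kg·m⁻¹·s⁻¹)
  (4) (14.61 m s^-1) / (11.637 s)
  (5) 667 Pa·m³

(1)

Reference: [kg·m⁻¹·s⁻²] / [kg·m⁻³] = m²·s⁻².
Each option:
  (1) m²·s⁻²  ← same
  (2) [kg·m²·s⁻¹] / [kg] = m²·s⁻¹
  (3) [kg·m·s⁻³·K⁻¹] / [kg·m⁻¹·s⁻¹] = m²·s⁻²·K⁻¹
  (4) [m·s⁻¹] / [s] = m·s⁻²
  (5) Pa·m³ = N·m⁻²·m³ = kg·m²·s⁻²
Only (1) matches m²·s⁻².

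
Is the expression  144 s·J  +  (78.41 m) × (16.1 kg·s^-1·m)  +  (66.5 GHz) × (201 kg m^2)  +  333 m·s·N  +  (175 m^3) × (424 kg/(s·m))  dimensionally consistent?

Yes

In SI base units:
  144 s·J:  J·s = N·m·s = kg·m²·s⁻¹
  (78.41 m) × (16.1 kg·s^-1·m):  [m] · [kg·m·s⁻¹] = kg·m²·s⁻¹
  (66.5 GHz) × (201 kg m^2):  [s⁻¹] · [kg·m²] = kg·m²·s⁻¹
  333 m·s·N:  N·m·s = kg·m·s⁻²·m·s = kg·m²·s⁻¹
  (175 m^3) × (424 kg/(s·m)):  [m³] · [kg·m⁻¹·s⁻¹] = kg·m²·s⁻¹
Every term reduces to kg·m²·s⁻¹.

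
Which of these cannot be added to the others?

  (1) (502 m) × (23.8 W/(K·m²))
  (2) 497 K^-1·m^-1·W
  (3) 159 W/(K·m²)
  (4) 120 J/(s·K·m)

(3)

Work out the base dimensions of each:
  (1) [m] · [kg·s⁻³·K⁻¹] = kg·m·s⁻³·K⁻¹
  (2) W·m⁻¹·K⁻¹ = J·s⁻¹·m⁻¹·K⁻¹ = kg·m·s⁻³·K⁻¹
  (3) W·m⁻²·K⁻¹ = J·s⁻¹·m⁻²·K⁻¹ = kg·s⁻³·K⁻¹
  (4) J·s⁻¹·m⁻¹·K⁻¹ = N·m·s⁻¹·m⁻¹·K⁻¹ = kg·m·s⁻³·K⁻¹
All reduce to kg·m·s⁻³·K⁻¹ except (3), which is kg·s⁻³·K⁻¹.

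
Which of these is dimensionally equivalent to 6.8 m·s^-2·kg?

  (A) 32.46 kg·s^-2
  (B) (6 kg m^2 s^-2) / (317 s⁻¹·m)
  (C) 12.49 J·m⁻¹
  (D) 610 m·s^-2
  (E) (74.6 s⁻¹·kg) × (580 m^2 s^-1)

(C)

Reference: kg·m·s⁻².
Each option:
  (A) kg·s⁻²
  (B) [kg·m²·s⁻²] / [m·s⁻¹] = kg·m·s⁻¹
  (C) J·m⁻¹ = N·m·m⁻¹ = kg·m·s⁻²  ← same
  (D) m·s⁻²
  (E) [kg·s⁻¹] · [m²·s⁻¹] = kg·m²·s⁻²
Only (C) matches kg·m·s⁻².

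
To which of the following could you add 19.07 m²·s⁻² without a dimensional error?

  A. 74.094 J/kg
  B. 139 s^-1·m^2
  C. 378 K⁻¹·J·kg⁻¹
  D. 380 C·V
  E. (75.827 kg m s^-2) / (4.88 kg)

Reference: m²·s⁻².
Each option:
  A. J·kg⁻¹ = N·m·kg⁻¹ = m²·s⁻²  ← same
  B. m²·s⁻¹
  C. J·kg⁻¹·K⁻¹ = N·m·kg⁻¹·K⁻¹ = m²·s⁻²·K⁻¹
  D. C·V = s·A·J·C⁻¹ = kg·m²·s⁻²
  E. [kg·m·s⁻²] / [kg] = m·s⁻²
Only A. matches m²·s⁻².

A.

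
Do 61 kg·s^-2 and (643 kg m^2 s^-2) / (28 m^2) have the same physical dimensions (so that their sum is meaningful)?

Expand each in SI base units:
  61 kg·s^-2:  kg·s⁻²
  (643 kg m^2 s^-2) / (28 m^2):  [kg·m²·s⁻²] / [m²] = kg·s⁻²
Both are kg·s⁻², so they have the same dimensions and can be added.

Yes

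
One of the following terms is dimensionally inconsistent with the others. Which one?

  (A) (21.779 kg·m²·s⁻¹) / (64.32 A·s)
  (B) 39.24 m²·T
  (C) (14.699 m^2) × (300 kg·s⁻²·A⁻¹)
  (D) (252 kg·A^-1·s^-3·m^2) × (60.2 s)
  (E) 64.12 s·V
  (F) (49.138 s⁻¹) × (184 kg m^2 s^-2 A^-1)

(F)

Reduce each to base SI dimensions:
  (A) [kg·m²·s⁻¹] / [s·A] = kg·m²·s⁻²·A⁻¹
  (B) T·m² = Wb·m⁻²·m² = kg·m²·s⁻²·A⁻¹
  (C) [m²] · [kg·s⁻²·A⁻¹] = kg·m²·s⁻²·A⁻¹
  (D) [kg·m²·s⁻³·A⁻¹] · [s] = kg·m²·s⁻²·A⁻¹
  (E) V·s = J·C⁻¹·s = kg·m²·s⁻²·A⁻¹
  (F) [s⁻¹] · [kg·m²·s⁻²·A⁻¹] = kg·m²·s⁻³·A⁻¹
All reduce to kg·m²·s⁻²·A⁻¹ except (F), which is kg·m²·s⁻³·A⁻¹.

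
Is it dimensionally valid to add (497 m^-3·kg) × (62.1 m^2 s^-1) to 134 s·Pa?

Expand each in SI base units:
  (497 m^-3·kg) × (62.1 m^2 s^-1):  [kg·m⁻³] · [m²·s⁻¹] = kg·m⁻¹·s⁻¹
  134 s·Pa:  Pa·s = N·m⁻²·s = kg·m⁻¹·s⁻¹
Both are kg·m⁻¹·s⁻¹, so they have the same dimensions and can be added.

Yes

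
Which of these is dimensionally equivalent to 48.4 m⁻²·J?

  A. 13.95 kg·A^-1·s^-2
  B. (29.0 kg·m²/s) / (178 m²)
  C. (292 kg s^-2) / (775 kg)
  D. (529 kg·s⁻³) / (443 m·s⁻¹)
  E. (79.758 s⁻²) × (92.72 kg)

Reference: J·m⁻² = N·m·m⁻² = kg·s⁻².
Each option:
  A. kg·s⁻²·A⁻¹
  B. [kg·m²·s⁻¹] / [m²] = kg·s⁻¹
  C. [kg·s⁻²] / [kg] = s⁻²
  D. [kg·s⁻³] / [m·s⁻¹] = kg·m⁻¹·s⁻²
  E. [s⁻²] · [kg] = kg·s⁻²  ← same
Only E. matches kg·s⁻².

E.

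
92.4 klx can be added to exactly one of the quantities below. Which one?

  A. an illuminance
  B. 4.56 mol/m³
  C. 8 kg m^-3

Reference: lx = lm·m⁻² = m⁻²·cd.
Each option:
  A. [illuminance] = m⁻²·cd  ← same
  B. mol·m⁻³ = m⁻³·mol
  C. kg·m⁻³
Only A. matches m⁻²·cd.

A.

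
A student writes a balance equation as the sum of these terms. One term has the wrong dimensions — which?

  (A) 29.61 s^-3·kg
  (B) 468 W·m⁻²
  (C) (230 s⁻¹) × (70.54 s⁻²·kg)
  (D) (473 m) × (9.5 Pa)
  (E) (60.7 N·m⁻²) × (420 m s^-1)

Dimensions:
  (A) kg·s⁻³
  (B) W·m⁻² = J·s⁻¹·m⁻² = kg·s⁻³
  (C) [s⁻¹] · [kg·s⁻²] = kg·s⁻³
  (D) [m] · [kg·m⁻¹·s⁻²] = kg·s⁻²
  (E) [kg·m⁻¹·s⁻²] · [m·s⁻¹] = kg·s⁻³
All reduce to kg·s⁻³ except (D), which is kg·s⁻².

(D)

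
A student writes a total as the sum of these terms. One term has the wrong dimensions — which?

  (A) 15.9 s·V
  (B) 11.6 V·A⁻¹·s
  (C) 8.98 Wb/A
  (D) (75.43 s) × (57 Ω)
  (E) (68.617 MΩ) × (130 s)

(A)

In SI base units:
  (A) V·s = J·C⁻¹·s = kg·m²·s⁻²·A⁻¹
  (B) V·s·A⁻¹ = J·C⁻¹·s·A⁻¹ = kg·m²·s⁻²·A⁻²
  (C) Wb·A⁻¹ = V·s·A⁻¹ = kg·m²·s⁻²·A⁻²
  (D) [s] · [kg·m²·s⁻³·A⁻²] = kg·m²·s⁻²·A⁻²
  (E) [kg·m²·s⁻³·A⁻²] · [s] = kg·m²·s⁻²·A⁻²
All reduce to kg·m²·s⁻²·A⁻² except (A), which is kg·m²·s⁻²·A⁻¹.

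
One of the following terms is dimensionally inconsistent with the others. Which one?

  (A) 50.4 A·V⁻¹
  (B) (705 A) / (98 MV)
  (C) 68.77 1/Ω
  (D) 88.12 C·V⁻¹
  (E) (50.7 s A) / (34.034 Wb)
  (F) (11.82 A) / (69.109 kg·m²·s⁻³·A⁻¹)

In SI base units:
  (A) A·V⁻¹ = A·(J·C⁻¹)⁻¹ = kg⁻¹·m⁻²·s³·A²
  (B) [A] / [kg·m²·s⁻³·A⁻¹] = kg⁻¹·m⁻²·s³·A²
  (C) Ω⁻¹ = (V·A⁻¹)⁻¹ = kg⁻¹·m⁻²·s³·A²
  (D) C·V⁻¹ = s·A·(J·C⁻¹)⁻¹ = kg⁻¹·m⁻²·s⁴·A²
  (E) [s·A] / [kg·m²·s⁻²·A⁻¹] = kg⁻¹·m⁻²·s³·A²
  (F) [A] / [kg·m²·s⁻³·A⁻¹] = kg⁻¹·m⁻²·s³·A²
All reduce to kg⁻¹·m⁻²·s³·A² except (D), which is kg⁻¹·m⁻²·s⁴·A².

(D)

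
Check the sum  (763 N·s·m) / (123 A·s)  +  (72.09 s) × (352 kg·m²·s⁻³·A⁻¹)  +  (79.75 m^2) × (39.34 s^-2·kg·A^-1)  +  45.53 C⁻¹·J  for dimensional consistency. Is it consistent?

No

In SI base units:
  (763 N·s·m) / (123 A·s):  [kg·m²·s⁻¹] / [s·A] = kg·m²·s⁻²·A⁻¹
  (72.09 s) × (352 kg·m²·s⁻³·A⁻¹):  [s] · [kg·m²·s⁻³·A⁻¹] = kg·m²·s⁻²·A⁻¹
  (79.75 m^2) × (39.34 s^-2·kg·A^-1):  [m²] · [kg·s⁻²·A⁻¹] = kg·m²·s⁻²·A⁻¹
  45.53 C⁻¹·J:  J·C⁻¹ = N·m·(s·A)⁻¹ = kg·m²·s⁻³·A⁻¹
The terms do not share a single dimension (kg·m²·s⁻²·A⁻¹ vs kg·m²·s⁻³·A⁻¹).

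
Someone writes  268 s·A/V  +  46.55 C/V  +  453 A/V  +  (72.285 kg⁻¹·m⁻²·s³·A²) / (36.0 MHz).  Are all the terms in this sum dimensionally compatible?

No

Expand each in SI base units:
  268 s·A/V:  A·s·V⁻¹ = A·s·(J·C⁻¹)⁻¹ = kg⁻¹·m⁻²·s⁴·A²
  46.55 C/V:  C·V⁻¹ = s·A·(J·C⁻¹)⁻¹ = kg⁻¹·m⁻²·s⁴·A²
  453 A/V:  A·V⁻¹ = A·(J·C⁻¹)⁻¹ = kg⁻¹·m⁻²·s³·A²
  (72.285 kg⁻¹·m⁻²·s³·A²) / (36.0 MHz):  [kg⁻¹·m⁻²·s³·A²] / [s⁻¹] = kg⁻¹·m⁻²·s⁴·A²
The terms do not share a single dimension (kg⁻¹·m⁻²·s³·A² vs kg⁻¹·m⁻²·s⁴·A²).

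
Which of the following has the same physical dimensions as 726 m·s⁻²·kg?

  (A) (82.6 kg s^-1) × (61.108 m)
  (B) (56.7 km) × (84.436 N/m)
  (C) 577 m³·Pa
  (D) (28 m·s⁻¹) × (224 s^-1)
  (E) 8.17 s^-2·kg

Reference: kg·m·s⁻².
Each option:
  (A) [kg·s⁻¹] · [m] = kg·m·s⁻¹
  (B) [m] · [kg·s⁻²] = kg·m·s⁻²  ← same
  (C) Pa·m³ = N·m⁻²·m³ = kg·m²·s⁻²
  (D) [m·s⁻¹] · [s⁻¹] = m·s⁻²
  (E) kg·s⁻²
Only (B) matches kg·m·s⁻².

(B)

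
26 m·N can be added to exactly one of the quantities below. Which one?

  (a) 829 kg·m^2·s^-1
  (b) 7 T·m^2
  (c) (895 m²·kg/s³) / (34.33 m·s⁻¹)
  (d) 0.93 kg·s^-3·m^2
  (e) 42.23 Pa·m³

(e)

Reference: N·m = kg·m·s⁻²·m = kg·m²·s⁻².
Each option:
  (a) kg·m²·s⁻¹
  (b) T·m² = Wb·m⁻²·m² = kg·m²·s⁻²·A⁻¹
  (c) [kg·m²·s⁻³] / [m·s⁻¹] = kg·m·s⁻²
  (d) kg·m²·s⁻³
  (e) Pa·m³ = N·m⁻²·m³ = kg·m²·s⁻²  ← same
Only (e) matches kg·m²·s⁻².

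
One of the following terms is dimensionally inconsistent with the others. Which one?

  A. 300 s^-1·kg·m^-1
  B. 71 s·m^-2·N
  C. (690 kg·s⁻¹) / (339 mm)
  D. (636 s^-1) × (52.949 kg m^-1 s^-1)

Reduce each to base SI dimensions:
  A. kg·m⁻¹·s⁻¹
  B. N·s·m⁻² = kg·m·s⁻²·s·m⁻² = kg·m⁻¹·s⁻¹
  C. [kg·s⁻¹] / [m] = kg·m⁻¹·s⁻¹
  D. [s⁻¹] · [kg·m⁻¹·s⁻¹] = kg·m⁻¹·s⁻²
All reduce to kg·m⁻¹·s⁻¹ except D., which is kg·m⁻¹·s⁻².

D.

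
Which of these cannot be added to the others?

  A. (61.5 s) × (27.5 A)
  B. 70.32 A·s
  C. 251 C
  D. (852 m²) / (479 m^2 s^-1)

In SI base units:
  A. [s] · [A] = s·A
  B. A·s = s·A
  C. C = s·A
  D. [m²] / [m²·s⁻¹] = s
All reduce to s·A except D., which is s.

D.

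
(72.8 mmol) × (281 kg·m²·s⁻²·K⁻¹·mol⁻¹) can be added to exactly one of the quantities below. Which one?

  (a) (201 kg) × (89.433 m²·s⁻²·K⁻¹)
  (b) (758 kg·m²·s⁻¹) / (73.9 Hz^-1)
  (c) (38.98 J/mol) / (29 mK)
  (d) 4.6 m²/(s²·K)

(a)

Reference: [mol] · [kg·m²·s⁻²·K⁻¹·mol⁻¹] = kg·m²·s⁻²·K⁻¹.
Each option:
  (a) [kg] · [m²·s⁻²·K⁻¹] = kg·m²·s⁻²·K⁻¹  ← same
  (b) [kg·m²·s⁻¹] / [s] = kg·m²·s⁻²
  (c) [kg·m²·s⁻²·mol⁻¹] / [K] = kg·m²·s⁻²·K⁻¹·mol⁻¹
  (d) m²·s⁻²·K⁻¹
Only (a) matches kg·m²·s⁻²·K⁻¹.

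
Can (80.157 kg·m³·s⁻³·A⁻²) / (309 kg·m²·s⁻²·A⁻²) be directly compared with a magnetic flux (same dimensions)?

No

Dimensions:
  (80.157 kg·m³·s⁻³·A⁻²) / (309 kg·m²·s⁻²·A⁻²):  [kg·m³·s⁻³·A⁻²] / [kg·m²·s⁻²·A⁻²] = m·s⁻¹
  a magnetic flux:  [magnetic flux] = kg·m²·s⁻²·A⁻¹
m·s⁻¹ ≠ kg·m²·s⁻²·A⁻¹, so they cannot be added.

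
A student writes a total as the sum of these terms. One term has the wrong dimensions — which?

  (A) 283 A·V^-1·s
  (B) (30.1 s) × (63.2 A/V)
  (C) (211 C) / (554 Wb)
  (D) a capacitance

Expand each in SI base units:
  (A) A·s·V⁻¹ = A·s·(J·C⁻¹)⁻¹ = kg⁻¹·m⁻²·s⁴·A²
  (B) [s] · [kg⁻¹·m⁻²·s³·A²] = kg⁻¹·m⁻²·s⁴·A²
  (C) [s·A] / [kg·m²·s⁻²·A⁻¹] = kg⁻¹·m⁻²·s³·A²
  (D) [capacitance] = kg⁻¹·m⁻²·s⁴·A²
All reduce to kg⁻¹·m⁻²·s⁴·A² except (C), which is kg⁻¹·m⁻²·s³·A².

(C)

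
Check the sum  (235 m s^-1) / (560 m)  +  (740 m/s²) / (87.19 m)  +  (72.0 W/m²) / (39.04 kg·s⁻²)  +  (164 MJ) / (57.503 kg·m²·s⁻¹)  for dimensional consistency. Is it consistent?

No

Reduce each to base SI dimensions:
  (235 m s^-1) / (560 m):  [m·s⁻¹] / [m] = s⁻¹
  (740 m/s²) / (87.19 m):  [m·s⁻²] / [m] = s⁻²
  (72.0 W/m²) / (39.04 kg·s⁻²):  [kg·s⁻³] / [kg·s⁻²] = s⁻¹
  (164 MJ) / (57.503 kg·m²·s⁻¹):  [kg·m²·s⁻²] / [kg·m²·s⁻¹] = s⁻¹
The terms do not share a single dimension (s⁻² vs s⁻¹).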